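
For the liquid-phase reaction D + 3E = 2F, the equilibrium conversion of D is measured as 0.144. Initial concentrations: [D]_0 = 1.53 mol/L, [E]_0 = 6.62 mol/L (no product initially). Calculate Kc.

Let X = conversion of D.
Concentrations: [D] = 1.53 − 1.53X; [E] = 6.62 − 4.59X; [F] = 3.06X.
At X = 0.144: [D] = 1.31, [E] = 5.96, [F] = 0.441.
Kc = [F]^2 / ([D] [E]^3) = 0.000701 (mol/L)^-2.

Kc = 0.000701 (mol/L)^-2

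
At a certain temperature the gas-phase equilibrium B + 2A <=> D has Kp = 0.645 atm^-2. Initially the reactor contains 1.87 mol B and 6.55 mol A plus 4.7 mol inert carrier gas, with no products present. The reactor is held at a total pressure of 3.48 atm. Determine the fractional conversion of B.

X = 0.560

Basis: 1.87 mol B initially; let X = conversion of B. Extent ξ = 1.87X.
Mole table: n_B = 1.87 − 1.87X; n_A = 6.55 − 3.74X; n_D = 1.87X; n_I = 4.7 (inert).
Summing: n_T = 13.1 − 3.74X.
With p_i = (n_i/n_T)P, Kp = p_D / (p_B p_A^2).
Setting this equal to 0.645 atm^-2 and taking the physical root (0 < X < 1) gives X = 0.560.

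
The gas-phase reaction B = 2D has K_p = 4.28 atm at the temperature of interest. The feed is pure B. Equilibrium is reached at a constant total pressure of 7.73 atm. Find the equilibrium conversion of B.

X = 0.349

Take 1 mol B as basis and let X be its fractional conversion, so ξ = X.
Mole table: n_B = 1 − X; n_D = 2X.
Summing: n_T = 1 + X.
y_i = n_i/n_T, p_i = y_i·P. K_p = p_D^2 / (p_B).
Setting this equal to 4.28 atm and taking the physical root (0 < X < 1) gives X = 0.349.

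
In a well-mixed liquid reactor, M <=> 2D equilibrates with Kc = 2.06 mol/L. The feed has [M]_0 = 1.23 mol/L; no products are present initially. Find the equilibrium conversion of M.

X = 0.471

Let X = conversion of M; extent ξ = 1.23·X mol/L.
Concentrations: [M] = 1.23 − 1.23X; [D] = 2.46X.
Kc = [D]^2 / ([M]).
Setting equal to 2.06 and solving for X on (0,1) gives X = 0.471.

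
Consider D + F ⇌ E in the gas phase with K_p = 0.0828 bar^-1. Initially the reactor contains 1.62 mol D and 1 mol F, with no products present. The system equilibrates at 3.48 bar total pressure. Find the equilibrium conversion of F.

Take 1 mol F as basis and let X be its fractional conversion, so ξ = X.
Moles: n_D = 1.62 − X; n_F = 1 − X; n_E = X.
Summing: n_T = 2.62 − X.
With p_i = (n_i/n_T)P, K_p = p_E / (p_D p_F).
Substituting and setting equal to 0.0828 bar^-1 gives a polynomial in X; the root in (0,1) is X = 0.147.

X = 0.147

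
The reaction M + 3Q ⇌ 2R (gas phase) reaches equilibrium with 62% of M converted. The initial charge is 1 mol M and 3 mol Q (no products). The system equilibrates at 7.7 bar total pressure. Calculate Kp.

Let X = conversion of M (basis 1 mol M); extent of reaction ξ = X.
Species balance: n_M = 1 − X; n_Q = 3 − 3X; n_R = 2X.
Total moles n_T = 4 − 2X.
At X = 0.62: n_M = 0.38, n_Q = 1.14, n_R = 1.24, n_T = 2.76.
p_i = (n_i/n_T)·P. Kp = p_R^2 / (p_M p_Q^3) = 0.351 bar^-2.

Kp = 0.351 bar^-2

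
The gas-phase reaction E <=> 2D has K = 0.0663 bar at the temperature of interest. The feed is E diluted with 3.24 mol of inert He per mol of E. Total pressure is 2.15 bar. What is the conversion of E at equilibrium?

X = 0.168

Take 1 mol E as basis and let X be its fractional conversion, so ξ = X.
Species balance: n_E = 1 − X; n_D = 2X; n_I = 3.24 (inert).
n_T = Σnᵢ = 4.24 + X.
Mole fractions y_i = n_i/n_T; K = p_D^2 / (p_E) with p_i = y_i·P.
This yields a degree-2 equation in X; solving on (0,1), X = 0.168.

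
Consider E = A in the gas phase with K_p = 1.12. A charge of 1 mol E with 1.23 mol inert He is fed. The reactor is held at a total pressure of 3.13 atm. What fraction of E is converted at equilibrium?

Let X = conversion of E (basis 1 mol E); extent of reaction ξ = X.
Mole table: n_E = 1 − X; n_A = X; n_I = 1.23 (inert).
n_T stays at 2.23 (no change in mole number).
y_i = n_i/n_T, p_i = y_i·P. K_p = p_A / (p_E).
Substituting and setting equal to 1.12 gives a polynomial in X; the root in (0,1) is X = 0.528.

X = 0.528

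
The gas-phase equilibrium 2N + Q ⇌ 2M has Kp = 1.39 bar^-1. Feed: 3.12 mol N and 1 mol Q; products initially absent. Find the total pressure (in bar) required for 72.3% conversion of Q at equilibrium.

P = 6.58 bar

Take 1 mol Q as basis and let X be its fractional conversion, so ξ = X.
Moles: n_N = 3.12 − 2X; n_Q = 1 − X; n_M = 2X.
Total moles n_T = 4.12 − X.
Kp = p_M^2 / (p_N^2 p_Q) with p_i = (n_i/n_T)·P.
At X = 0.723: the mole-fraction product g(X) = Π y_i^ν_i = 9.15. Since Kp = g(X)·P^{-1}, P = (g/Kp)^(1/1) = (9.15/1.39)^(1/1) = 6.58 bar.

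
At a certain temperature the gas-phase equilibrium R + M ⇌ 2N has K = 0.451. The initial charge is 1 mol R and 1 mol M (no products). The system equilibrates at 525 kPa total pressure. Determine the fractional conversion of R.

X = 0.251

Let X = conversion of R (basis 1 mol R); extent of reaction ξ = X.
Species balance: n_R = 1 − X; n_M = 1 − X; n_N = 2X.
Total moles n_T = 2 (Δν = 0, constant).
y_i = n_i/n_T, p_i = y_i·P. K = p_N^2 / (p_R p_M).
Substituting and setting equal to 0.451 gives a polynomial in X; the root in (0,1) is X = 0.251.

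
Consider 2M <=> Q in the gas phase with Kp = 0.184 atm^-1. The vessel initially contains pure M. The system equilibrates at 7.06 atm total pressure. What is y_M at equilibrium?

Basis: 1 mol M initially; let X = conversion of M. Extent ξ = 0.5X.
At extent ξ: n_M = 1 − X; n_Q = 0.5X.
Total moles n_T = 1 − 0.5X.
y_i = n_i/n_T, p_i = y_i·P. Kp = p_Q / (p_M^2).
Substituting and setting equal to 0.184 atm^-1 gives a polynomial in X; the root in (0,1) is X = 0.598.
Then n_M = 0.402, n_T = 0.701, so y_M = 0.573.

y_M = 0.573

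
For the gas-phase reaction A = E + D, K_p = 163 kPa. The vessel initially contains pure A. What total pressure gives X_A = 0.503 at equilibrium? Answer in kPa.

Let X = conversion of A (basis 1 mol A); extent of reaction ξ = X.
Moles: n_A = 1 − X; n_E = X; n_D = X.
Total moles n_T = 1 + X.
K_p = p_E p_D / (p_A) with p_i = (n_i/n_T)·P.
At X = 0.503: the mole-fraction product g(X) = Π y_i^ν_i = 0.3387. Since K_p = g(X)·P^{1}, P = (K_p/g)^(1/1) = (163/0.3387)^(1/1) = 481 kPa.

P = 481 kPa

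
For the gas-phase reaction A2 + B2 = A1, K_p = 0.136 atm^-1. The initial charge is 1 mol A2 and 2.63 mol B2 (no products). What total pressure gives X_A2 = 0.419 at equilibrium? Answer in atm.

Basis: 1 mol A2 initially; let X = conversion of A2. Extent ξ = X.
Moles: n_A2 = 1 − X; n_B2 = 2.63 − X; n_A1 = X.
Total moles n_T = 3.63 − X.
K_p = p_A1 / (p_A2 p_B2) with p_i = (n_i/n_T)·P.
At X = 0.419: the mole-fraction product g(X) = Π y_i^ν_i = 1.047. Since K_p = g(X)·P^{-1}, P = (g/K_p)^(1/1) = (1.047/0.136)^(1/1) = 7.7 atm.

P = 7.7 atm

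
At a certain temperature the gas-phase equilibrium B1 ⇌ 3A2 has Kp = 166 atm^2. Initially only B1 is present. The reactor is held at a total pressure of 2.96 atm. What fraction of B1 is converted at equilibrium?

X = 0.874

Take 1 mol B1 as basis and let X be its fractional conversion, so ξ = X.
Mole table: n_B1 = 1 − X; n_A2 = 3X.
n_T = Σnᵢ = 1 + 2X.
Mole fractions y_i = n_i/n_T; Kp = p_A2^3 / (p_B1) with p_i = y_i·P.
Substituting and setting equal to 166 atm^2 gives a polynomial in X; the root in (0,1) is X = 0.874.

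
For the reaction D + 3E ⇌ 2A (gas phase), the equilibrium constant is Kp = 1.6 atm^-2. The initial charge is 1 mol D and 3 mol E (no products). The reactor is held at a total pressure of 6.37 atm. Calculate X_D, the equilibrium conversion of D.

Take 1 mol D as basis and let X be its fractional conversion, so ξ = X.
Mole table: n_D = 1 − X; n_E = 3 − 3X; n_A = 2X.
Total moles n_T = 4 − 2X.
y_i = n_i/n_T, p_i = y_i·P. Kp = p_A^2 / (p_D p_E^3).
Equating to 1.6 atm^-2 and solving on 0 < X < 1: X = 0.705.

X = 0.705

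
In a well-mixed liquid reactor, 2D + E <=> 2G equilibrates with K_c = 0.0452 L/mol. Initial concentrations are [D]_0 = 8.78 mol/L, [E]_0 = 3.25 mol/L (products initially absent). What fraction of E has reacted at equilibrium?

Let X = conversion of E; extent ξ = 3.25·X mol/L.
Concentrations: [D] = 8.78 − 6.5X; [E] = 3.25 − 3.25X; [G] = 6.5X.
K_c = [G]^2 / ([D]^2 [E]).
Setting equal to 0.0452 and solving for X on (0,1) gives X = 0.324.

X = 0.324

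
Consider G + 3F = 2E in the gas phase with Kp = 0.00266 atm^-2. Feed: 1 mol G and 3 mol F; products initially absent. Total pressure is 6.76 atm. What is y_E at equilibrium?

Let X = conversion of G (basis 1 mol G); extent of reaction ξ = X.
Mole table: n_G = 1 − X; n_F = 3 − 3X; n_E = 2X.
n_T = Σnᵢ = 4 − 2X.
With p_i = (n_i/n_T)P, Kp = p_E^2 / (p_G p_F^3).
This yields a degree-4 equation in X; solving on (0,1), X = 0.170.
Then n_E = 0.341, n_T = 3.66, so y_E = 0.093.

y_E = 0.093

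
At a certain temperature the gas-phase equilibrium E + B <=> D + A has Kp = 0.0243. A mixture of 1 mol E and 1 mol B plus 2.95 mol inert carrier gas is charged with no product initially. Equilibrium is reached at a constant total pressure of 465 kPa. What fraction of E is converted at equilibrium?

X = 0.135

Let X = conversion of E (basis 1 mol E); extent of reaction ξ = X.
At extent ξ: n_E = 1 − X; n_B = 1 − X; n_D = X; n_A = X; n_I = 2.95 (inert).
n_T stays at 4.95 (no change in mole number).
Mole fractions y_i = n_i/n_T; Kp = p_D p_A / (p_E p_B) with p_i = y_i·P.
Equating to 0.0243 and solving on 0 < X < 1: X = 0.135.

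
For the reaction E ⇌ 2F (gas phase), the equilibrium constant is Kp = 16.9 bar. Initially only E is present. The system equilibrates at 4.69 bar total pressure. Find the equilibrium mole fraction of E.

Take 1 mol E as basis and let X be its fractional conversion, so ξ = X.
At extent ξ: n_E = 1 − X; n_F = 2X.
Summing: n_T = 1 + X.
Mole fractions y_i = n_i/n_T; Kp = p_F^2 / (p_E) with p_i = y_i·P.
Substituting and setting equal to 16.9 bar gives a polynomial in X; the root in (0,1) is X = 0.688.
Then n_E = 0.312, n_T = 1.69, so y_E = 0.185.

y_E = 0.185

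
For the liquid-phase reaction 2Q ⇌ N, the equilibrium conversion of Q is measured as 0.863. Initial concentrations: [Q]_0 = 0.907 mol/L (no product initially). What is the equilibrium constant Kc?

Kc = 25.3 L/mol

Let X = conversion of Q.
Concentrations: [Q] = 0.907 − 0.907X; [N] = 0.454X.
At X = 0.863: [Q] = 0.124, [N] = 0.391.
Kc = [N] / ([Q]^2) = 25.3 L/mol.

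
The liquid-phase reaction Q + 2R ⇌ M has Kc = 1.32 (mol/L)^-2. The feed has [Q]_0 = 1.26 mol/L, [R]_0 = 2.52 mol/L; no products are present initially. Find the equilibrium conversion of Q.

X = 0.588

Let X = conversion of Q; extent ξ = 1.26·X mol/L.
Concentrations: [Q] = 1.26 − 1.26X; [R] = 2.52 − 2.52X; [M] = 1.26X.
Kc = [M] / ([Q] [R]^2).
Equating to 1.32 (mol/L)^-2: the physical root is X = 0.588.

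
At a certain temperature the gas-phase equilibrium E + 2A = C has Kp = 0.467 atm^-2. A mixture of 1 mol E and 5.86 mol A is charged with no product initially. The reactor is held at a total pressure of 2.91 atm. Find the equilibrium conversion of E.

Take 1 mol E as basis and let X be its fractional conversion, so ξ = X.
Mole table: n_E = 1 − X; n_A = 5.86 − 2X; n_C = X.
n_T = Σnᵢ = 6.86 − 2X.
With p_i = (n_i/n_T)P, Kp = p_C / (p_E p_A^2).
Setting this equal to 0.467 atm^-2 and taking the physical root (0 < X < 1) gives X = 0.724.

X = 0.724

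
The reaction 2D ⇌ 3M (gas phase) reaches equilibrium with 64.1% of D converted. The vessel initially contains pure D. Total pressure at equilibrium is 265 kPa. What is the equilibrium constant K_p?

K_p = 1.38e+03 kPa

Let X = conversion of D (basis 1 mol D); extent of reaction ξ = 0.5X.
Species balance: n_D = 1 − X; n_M = 1.5X.
n_T = Σnᵢ = 1 + 0.5X.
At X = 0.641: n_D = 0.359, n_M = 0.962, n_T = 1.32.
p_i = (n_i/n_T)·P. K_p = p_M^3 / (p_D^2) = 1.38e+03 kPa.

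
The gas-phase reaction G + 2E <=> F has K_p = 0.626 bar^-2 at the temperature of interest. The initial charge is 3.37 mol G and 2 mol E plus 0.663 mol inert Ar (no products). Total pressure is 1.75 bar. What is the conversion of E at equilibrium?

X = 0.347

Take 2 mol E as basis and let X be its fractional conversion, so ξ = X.
Moles: n_G = 3.37 − X; n_E = 2 − 2X; n_F = X; n_I = 0.663 (inert).
n_T = Σnᵢ = 6.03 − 2X.
With p_i = (n_i/n_T)P, K_p = p_F / (p_G p_E^2).
Equating to 0.626 bar^-2 and solving on 0 < X < 1: X = 0.347.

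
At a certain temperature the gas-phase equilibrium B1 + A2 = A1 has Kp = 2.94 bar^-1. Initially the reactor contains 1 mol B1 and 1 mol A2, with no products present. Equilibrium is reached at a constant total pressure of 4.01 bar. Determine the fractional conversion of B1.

Take 1 mol B1 as basis and let X be its fractional conversion, so ξ = X.
Species balance: n_B1 = 1 − X; n_A2 = 1 − X; n_A1 = X.
n_T = Σnᵢ = 2 − X.
With p_i = (n_i/n_T)P, Kp = p_A1 / (p_B1 p_A2).
Setting this equal to 2.94 bar^-1 and taking the physical root (0 < X < 1) gives X = 0.720.

X = 0.720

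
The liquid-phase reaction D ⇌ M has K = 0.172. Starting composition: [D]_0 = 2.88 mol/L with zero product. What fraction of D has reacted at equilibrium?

Let X = conversion of D; extent ξ = 2.88·X mol/L.
Concentrations: [D] = 2.88 − 2.88X; [M] = 2.88X.
K = [M] / ([D]).
Setting equal to 0.172 and solving for X on (0,1) gives X = 0.147.

X = 0.147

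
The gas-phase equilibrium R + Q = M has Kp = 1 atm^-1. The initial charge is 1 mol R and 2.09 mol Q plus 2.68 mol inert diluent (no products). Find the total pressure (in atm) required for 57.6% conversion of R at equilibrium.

Basis: 1 mol R initially; let X = conversion of R. Extent ξ = X.
Mole table: n_R = 1 − X; n_Q = 2.09 − X; n_M = X; n_I = 2.68 (inert).
Total moles n_T = 5.77 − X.
Kp = p_M / (p_R p_Q) with p_i = (n_i/n_T)·P.
At X = 0.576: the mole-fraction product g(X) = Π y_i^ν_i = 4.661. Since Kp = g(X)·P^{-1}, P = (g/Kp)^(1/1) = (4.661/1)^(1/1) = 4.66 atm.

P = 4.66 atm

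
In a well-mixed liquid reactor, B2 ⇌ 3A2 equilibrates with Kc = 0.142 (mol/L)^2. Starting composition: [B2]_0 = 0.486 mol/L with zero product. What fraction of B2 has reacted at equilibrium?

X = 0.255

Let X = conversion of B2; extent ξ = 0.486·X mol/L.
Concentrations: [B2] = 0.486 − 0.486X; [A2] = 1.46X.
Kc = [A2]^3 / ([B2]).
Equating to 0.142 (mol/L)^2: the physical root is X = 0.255.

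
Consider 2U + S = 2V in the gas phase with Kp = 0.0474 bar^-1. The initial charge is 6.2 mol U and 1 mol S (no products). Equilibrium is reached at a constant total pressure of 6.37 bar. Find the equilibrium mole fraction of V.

y_V = 0.126

Take 1 mol S as basis and let X be its fractional conversion, so ξ = X.
At extent ξ: n_U = 6.2 − 2X; n_S = 1 − X; n_V = 2X.
Summing: n_T = 7.2 − X.
y_i = n_i/n_T, p_i = y_i·P. Kp = p_V^2 / (p_U^2 p_S).
Equating to 0.0474 bar^-1 and solving on 0 < X < 1: X = 0.427.
Then n_V = 0.854, n_T = 6.77, so y_V = 0.126.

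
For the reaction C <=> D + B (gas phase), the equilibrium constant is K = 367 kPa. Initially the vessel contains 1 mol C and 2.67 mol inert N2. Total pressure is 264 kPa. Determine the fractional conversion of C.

Basis: 1 mol C initially; let X = conversion of C. Extent ξ = X.
Species balance: n_C = 1 − X; n_D = X; n_B = X; n_I = 2.67 (inert).
n_T = Σnᵢ = 3.67 + X.
With p_i = (n_i/n_T)P, K = p_D p_B / (p_C).
Equating to 367 kPa and solving on 0 < X < 1: X = 0.878.

X = 0.878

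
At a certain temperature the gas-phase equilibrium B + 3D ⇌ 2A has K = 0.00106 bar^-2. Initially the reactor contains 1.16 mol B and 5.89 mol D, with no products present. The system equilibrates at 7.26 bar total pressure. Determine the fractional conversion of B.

X = 0.181

Basis: 1.16 mol B initially; let X = conversion of B. Extent ξ = 1.16X.
Moles: n_B = 1.16 − 1.16X; n_D = 5.89 − 3.48X; n_A = 2.32X.
Total moles n_T = 7.05 − 2.32X.
With p_i = (n_i/n_T)P, K = p_A^2 / (p_B p_D^3).
Equating to 0.00106 bar^-2 and solving on 0 < X < 1: X = 0.181.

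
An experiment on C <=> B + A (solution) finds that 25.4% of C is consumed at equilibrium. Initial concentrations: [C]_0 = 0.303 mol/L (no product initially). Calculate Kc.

Let X = conversion of C.
Concentrations: [C] = 0.303 − 0.303X; [B] = 0.303X; [A] = 0.303X.
At X = 0.254: [C] = 0.226, [B] = 0.077, [A] = 0.077.
Kc = [B] [A] / ([C]) = 0.0262 mol/L.

Kc = 0.0262 mol/L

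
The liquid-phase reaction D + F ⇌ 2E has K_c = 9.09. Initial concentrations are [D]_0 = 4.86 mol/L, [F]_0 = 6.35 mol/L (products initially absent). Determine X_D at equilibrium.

X = 0.678

Let X = conversion of D; extent ξ = 4.86·X mol/L.
Concentrations: [D] = 4.86 − 4.86X; [F] = 6.35 − 4.86X; [E] = 9.72X.
K_c = [E]^2 / ([D] [F]).
Equating to 9.09: the physical root is X = 0.678.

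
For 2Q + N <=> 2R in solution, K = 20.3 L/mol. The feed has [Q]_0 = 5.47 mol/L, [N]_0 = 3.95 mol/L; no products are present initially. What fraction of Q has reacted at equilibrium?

Let X = conversion of Q; extent ξ = 5.47X/2 mol/L.
Concentrations: [Q] = 5.47 − 5.47X; [N] = 3.95 − 2.73X; [R] = 5.47X.
K = [R]^2 / ([Q]^2 [N]).
Setting equal to 20.3 and solving for X on (0,1) gives X = 0.852.

X = 0.852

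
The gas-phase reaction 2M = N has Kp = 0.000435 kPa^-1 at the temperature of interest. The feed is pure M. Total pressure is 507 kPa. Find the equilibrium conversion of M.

X = 0.271

Let X = conversion of M (basis 1 mol M); extent of reaction ξ = 0.5X.
At extent ξ: n_M = 1 − X; n_N = 0.5X.
n_T = Σnᵢ = 1 − 0.5X.
With p_i = (n_i/n_T)P, Kp = p_N / (p_M^2).
Equating to 0.000435 kPa^-1 and solving on 0 < X < 1: X = 0.271.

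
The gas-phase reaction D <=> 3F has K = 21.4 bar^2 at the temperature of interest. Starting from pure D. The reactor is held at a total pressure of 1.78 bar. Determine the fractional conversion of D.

Take 1 mol D as basis and let X be its fractional conversion, so ξ = X.
At extent ξ: n_D = 1 − X; n_F = 3X.
Total moles n_T = 1 + 2X.
Mole fractions y_i = n_i/n_T; K = p_F^3 / (p_D) with p_i = y_i·P.
Equating to 21.4 bar^2 and solving on 0 < X < 1: X = 0.738.

X = 0.738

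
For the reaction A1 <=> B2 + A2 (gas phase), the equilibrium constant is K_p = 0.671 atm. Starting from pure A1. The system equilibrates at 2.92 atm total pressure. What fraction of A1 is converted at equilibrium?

X = 0.432

Let X = conversion of A1 (basis 1 mol A1); extent of reaction ξ = X.
At extent ξ: n_A1 = 1 − X; n_B2 = X; n_A2 = X.
Summing: n_T = 1 + X.
y_i = n_i/n_T, p_i = y_i·P. K_p = p_B2 p_A2 / (p_A1).
Equating to 0.671 atm and solving on 0 < X < 1: X = 0.432.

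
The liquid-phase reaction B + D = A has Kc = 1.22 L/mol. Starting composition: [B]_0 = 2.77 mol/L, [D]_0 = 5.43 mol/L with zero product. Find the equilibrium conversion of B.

Let X = conversion of B; extent ξ = 2.77·X mol/L.
Concentrations: [B] = 2.77 − 2.77X; [D] = 5.43 − 2.77X; [A] = 2.77X.
Kc = [A] / ([B] [D]).
Solving Kc = 1.22 for X ∈ (0,1): X = 0.797.

X = 0.797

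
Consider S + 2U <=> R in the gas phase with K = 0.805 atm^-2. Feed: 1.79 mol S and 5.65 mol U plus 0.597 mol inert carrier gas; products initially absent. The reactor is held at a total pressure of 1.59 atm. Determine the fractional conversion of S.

X = 0.446

Take 1.79 mol S as basis and let X be its fractional conversion, so ξ = 1.79X.
Mole table: n_S = 1.79 − 1.79X; n_U = 5.65 − 3.58X; n_R = 1.79X; n_I = 0.597 (inert).
Total moles n_T = 8.04 − 3.58X.
Mole fractions y_i = n_i/n_T; K = p_R / (p_S p_U^2) with p_i = y_i·P.
Setting this equal to 0.805 atm^-2 and taking the physical root (0 < X < 1) gives X = 0.446.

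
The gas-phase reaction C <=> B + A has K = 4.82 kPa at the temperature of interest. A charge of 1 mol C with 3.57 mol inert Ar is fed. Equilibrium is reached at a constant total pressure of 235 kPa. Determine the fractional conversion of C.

X = 0.269

Let X = conversion of C (basis 1 mol C); extent of reaction ξ = X.
Species balance: n_C = 1 − X; n_B = X; n_A = X; n_I = 3.57 (inert).
Total moles n_T = 4.57 + X.
y_i = n_i/n_T, p_i = y_i·P. K = p_B p_A / (p_C).
Setting this equal to 4.82 kPa and taking the physical root (0 < X < 1) gives X = 0.269.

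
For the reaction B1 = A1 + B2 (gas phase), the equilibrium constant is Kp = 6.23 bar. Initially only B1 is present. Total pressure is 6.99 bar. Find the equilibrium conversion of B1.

X = 0.686

Take 1 mol B1 as basis and let X be its fractional conversion, so ξ = X.
Mole table: n_B1 = 1 − X; n_A1 = X; n_B2 = X.
Total moles n_T = 1 + X.
y_i = n_i/n_T, p_i = y_i·P. Kp = p_A1 p_B2 / (p_B1).
Setting this equal to 6.23 bar and taking the physical root (0 < X < 1) gives X = 0.686.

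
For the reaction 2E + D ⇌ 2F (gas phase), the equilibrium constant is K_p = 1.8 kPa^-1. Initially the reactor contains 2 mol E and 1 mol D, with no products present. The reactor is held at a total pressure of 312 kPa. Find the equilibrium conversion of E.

Let X = conversion of E (basis 2 mol E); extent of reaction ξ = X.
At extent ξ: n_E = 2 − 2X; n_D = 1 − X; n_F = 2X.
Total moles n_T = 3 − X.
With p_i = (n_i/n_T)P, K_p = p_F^2 / (p_E^2 p_D).
Substituting and setting equal to 1.8 kPa^-1 gives a polynomial in X; the root in (0,1) is X = 0.859.

X = 0.859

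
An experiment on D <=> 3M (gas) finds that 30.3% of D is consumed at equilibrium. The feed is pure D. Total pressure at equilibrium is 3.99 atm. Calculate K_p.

Take 1 mol D as basis and let X be its fractional conversion, so ξ = X.
Moles: n_D = 1 − X; n_M = 3X.
Total moles n_T = 1 + 2X.
At X = 0.303: n_D = 0.697, n_M = 0.909, n_T = 1.61.
p_i = (n_i/n_T)·P. K_p = p_M^3 / (p_D) = 6.65 atm^2.

K_p = 6.65 atm^2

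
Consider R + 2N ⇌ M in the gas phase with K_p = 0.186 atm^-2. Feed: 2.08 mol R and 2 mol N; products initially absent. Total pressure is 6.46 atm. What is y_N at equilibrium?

y_N = 0.245

Let X = conversion of N (basis 2 mol N); extent of reaction ξ = X.
Mole table: n_R = 2.08 − X; n_N = 2 − 2X; n_M = X.
n_T = Σnᵢ = 4.08 − 2X.
With p_i = (n_i/n_T)P, K_p = p_M / (p_R p_N^2).
This yields a degree-3 equation in X; solving on (0,1), X = 0.662.
Then n_N = 0.676, n_T = 2.76, so y_N = 0.245.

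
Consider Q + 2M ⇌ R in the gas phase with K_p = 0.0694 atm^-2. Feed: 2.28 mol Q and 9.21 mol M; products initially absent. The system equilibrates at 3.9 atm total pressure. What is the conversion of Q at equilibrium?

Take 2.28 mol Q as basis and let X be its fractional conversion, so ξ = 2.28X.
Species balance: n_Q = 2.28 − 2.28X; n_M = 9.21 − 4.56X; n_R = 2.28X.
Summing: n_T = 11.5 − 4.56X.
With p_i = (n_i/n_T)P, K_p = p_R / (p_Q p_M^2).
Setting this equal to 0.0694 atm^-2 and taking the physical root (0 < X < 1) gives X = 0.383.

X = 0.383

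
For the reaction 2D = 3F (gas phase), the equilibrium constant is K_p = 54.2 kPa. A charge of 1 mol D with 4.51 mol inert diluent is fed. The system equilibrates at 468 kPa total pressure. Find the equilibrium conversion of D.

X = 0.409

Let X = conversion of D (basis 1 mol D); extent of reaction ξ = 0.5X.
Mole table: n_D = 1 − X; n_F = 1.5X; n_I = 4.51 (inert).
Summing: n_T = 5.51 + 0.5X.
y_i = n_i/n_T, p_i = y_i·P. K_p = p_F^3 / (p_D^2).
Substituting and setting equal to 54.2 kPa gives a polynomial in X; the root in (0,1) is X = 0.409.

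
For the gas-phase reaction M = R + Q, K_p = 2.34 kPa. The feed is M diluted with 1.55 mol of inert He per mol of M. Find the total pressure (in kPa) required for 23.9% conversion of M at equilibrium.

Basis: 1 mol M initially; let X = conversion of M. Extent ξ = X.
Moles: n_M = 1 − X; n_R = X; n_Q = X; n_I = 1.55 (inert).
n_T = Σnᵢ = 2.55 + X.
K_p = p_R p_Q / (p_M) with p_i = (n_i/n_T)·P.
At X = 0.239: the mole-fraction product g(X) = Π y_i^ν_i = 0.02691. Since K_p = g(X)·P^{1}, P = (K_p/g)^(1/1) = (2.34/0.02691)^(1/1) = 86.9 kPa.

P = 86.9 kPa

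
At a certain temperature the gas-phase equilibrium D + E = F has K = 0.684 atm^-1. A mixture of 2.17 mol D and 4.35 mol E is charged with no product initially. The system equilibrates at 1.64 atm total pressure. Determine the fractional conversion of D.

Let X = conversion of D (basis 2.17 mol D); extent of reaction ξ = 2.17X.
Species balance: n_D = 2.17 − 2.17X; n_E = 4.35 − 2.17X; n_F = 2.17X.
n_T = Σnᵢ = 6.52 − 2.17X.
With p_i = (n_i/n_T)P, K = p_F / (p_D p_E).
Substituting and setting equal to 0.684 atm^-1 gives a polynomial in X; the root in (0,1) is X = 0.408.

X = 0.408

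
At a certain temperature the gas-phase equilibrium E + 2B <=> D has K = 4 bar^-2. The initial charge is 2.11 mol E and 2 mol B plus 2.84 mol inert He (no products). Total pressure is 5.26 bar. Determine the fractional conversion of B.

Let X = conversion of B (basis 2 mol B); extent of reaction ξ = X.
At extent ξ: n_E = 2.11 − X; n_B = 2 − 2X; n_D = X; n_I = 2.84 (inert).
Summing: n_T = 6.95 − 2X.
y_i = n_i/n_T, p_i = y_i·P. K = p_D / (p_E p_B^2).
Equating to 4 bar^-2 and solving on 0 < X < 1: X = 0.801.

X = 0.801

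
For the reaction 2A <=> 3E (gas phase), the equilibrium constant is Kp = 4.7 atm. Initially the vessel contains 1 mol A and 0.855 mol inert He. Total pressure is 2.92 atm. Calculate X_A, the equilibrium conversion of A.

Basis: 1 mol A initially; let X = conversion of A. Extent ξ = 0.5X.
Moles: n_A = 1 − X; n_E = 1.5X; n_I = 0.855 (inert).
n_T = Σnᵢ = 1.85 + 0.5X.
y_i = n_i/n_T, p_i = y_i·P. Kp = p_E^3 / (p_A^2).
Equating to 4.7 atm and solving on 0 < X < 1: X = 0.572.

X = 0.572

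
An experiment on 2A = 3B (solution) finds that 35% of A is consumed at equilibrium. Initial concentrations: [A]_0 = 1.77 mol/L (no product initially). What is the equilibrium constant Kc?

Kc = 0.606 mol/L

Let X = conversion of A.
Concentrations: [A] = 1.77 − 1.77X; [B] = 2.66X.
At X = 0.35: [A] = 1.15, [B] = 0.929.
Kc = [B]^3 / ([A]^2) = 0.606 mol/L.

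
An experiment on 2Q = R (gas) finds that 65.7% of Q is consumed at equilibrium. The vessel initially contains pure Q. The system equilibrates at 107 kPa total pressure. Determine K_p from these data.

K_p = 0.0175 kPa^-1

Basis: 1 mol Q initially; let X = conversion of Q. Extent ξ = 0.5X.
Mole table: n_Q = 1 − X; n_R = 0.5X.
Summing: n_T = 1 − 0.5X.
At X = 0.657: n_Q = 0.343, n_R = 0.329, n_T = 0.671.
p_i = (n_i/n_T)·P. K_p = p_R / (p_Q^2) = 0.0175 kPa^-1.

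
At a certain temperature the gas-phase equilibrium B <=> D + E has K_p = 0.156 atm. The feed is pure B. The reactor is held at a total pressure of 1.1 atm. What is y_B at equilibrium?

Let X = conversion of B (basis 1 mol B); extent of reaction ξ = X.
Mole table: n_B = 1 − X; n_D = X; n_E = X.
n_T = Σnᵢ = 1 + X.
y_i = n_i/n_T, p_i = y_i·P. K_p = p_D p_E / (p_B).
Setting this equal to 0.156 atm and taking the physical root (0 < X < 1) gives X = 0.352.
Then n_B = 0.648, n_T = 1.35, so y_B = 0.479.

y_B = 0.479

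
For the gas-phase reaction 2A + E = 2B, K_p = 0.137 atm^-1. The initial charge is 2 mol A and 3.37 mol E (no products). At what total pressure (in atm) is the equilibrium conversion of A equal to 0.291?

Let X = conversion of A (basis 2 mol A); extent of reaction ξ = X.
Mole table: n_A = 2 − 2X; n_E = 3.37 − X; n_B = 2X.
n_T = Σnᵢ = 5.37 − X.
K_p = p_B^2 / (p_A^2 p_E) with p_i = (n_i/n_T)·P.
At X = 0.291: the mole-fraction product g(X) = Π y_i^ν_i = 0.2779. Since K_p = g(X)·P^{-1}, P = (g/K_p)^(1/1) = (0.2779/0.137)^(1/1) = 2.03 atm.

P = 2.03 atm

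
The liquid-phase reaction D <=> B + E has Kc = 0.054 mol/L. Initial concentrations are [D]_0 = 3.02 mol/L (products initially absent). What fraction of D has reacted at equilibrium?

X = 0.125

Let X = conversion of D; extent ξ = 3.02·X mol/L.
Concentrations: [D] = 3.02 − 3.02X; [B] = 3.02X; [E] = 3.02X.
Kc = [B] [E] / ([D]).
This equals 0.054 at X = 0.125 (the root in 0 < X < 1).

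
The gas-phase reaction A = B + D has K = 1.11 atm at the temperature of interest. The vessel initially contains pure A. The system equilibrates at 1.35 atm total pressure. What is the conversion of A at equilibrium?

X = 0.672

Basis: 1 mol A initially; let X = conversion of A. Extent ξ = X.
At extent ξ: n_A = 1 − X; n_B = X; n_D = X.
Summing: n_T = 1 + X.
y_i = n_i/n_T, p_i = y_i·P. K = p_B p_D / (p_A).
This yields a degree-2 equation in X; solving on (0,1), X = 0.672.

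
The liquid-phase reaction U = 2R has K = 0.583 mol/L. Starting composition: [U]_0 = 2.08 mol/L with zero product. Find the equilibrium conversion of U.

X = 0.232

Let X = conversion of U; extent ξ = 2.08·X mol/L.
Concentrations: [U] = 2.08 − 2.08X; [R] = 4.16X.
K = [R]^2 / ([U]).
Equating to 0.583 mol/L: the physical root is X = 0.232.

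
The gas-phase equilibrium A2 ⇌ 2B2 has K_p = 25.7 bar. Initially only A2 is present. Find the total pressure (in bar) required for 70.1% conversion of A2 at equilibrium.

P = 6.65 bar

Take 1 mol A2 as basis and let X be its fractional conversion, so ξ = X.
Moles: n_A2 = 1 − X; n_B2 = 2X.
Total moles n_T = 1 + X.
K_p = p_B2^2 / (p_A2) with p_i = (n_i/n_T)·P.
At X = 0.701: the mole-fraction product g(X) = Π y_i^ν_i = 3.865. Since K_p = g(X)·P^{1}, P = (K_p/g)^(1/1) = (25.7/3.865)^(1/1) = 6.65 bar.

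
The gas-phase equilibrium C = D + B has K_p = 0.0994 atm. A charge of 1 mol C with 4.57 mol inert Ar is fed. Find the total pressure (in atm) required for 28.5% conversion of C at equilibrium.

Basis: 1 mol C initially; let X = conversion of C. Extent ξ = X.
At extent ξ: n_C = 1 − X; n_D = X; n_B = X; n_I = 4.57 (inert).
n_T = Σnᵢ = 5.57 + X.
K_p = p_D p_B / (p_C) with p_i = (n_i/n_T)·P.
At X = 0.285: the mole-fraction product g(X) = Π y_i^ν_i = 0.0194. Since K_p = g(X)·P^{1}, P = (K_p/g)^(1/1) = (0.0994/0.0194)^(1/1) = 5.12 atm.

P = 5.12 atm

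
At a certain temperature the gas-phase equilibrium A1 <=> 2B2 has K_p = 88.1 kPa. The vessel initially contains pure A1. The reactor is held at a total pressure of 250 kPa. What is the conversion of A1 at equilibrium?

X = 0.285

Take 1 mol A1 as basis and let X be its fractional conversion, so ξ = X.
At extent ξ: n_A1 = 1 − X; n_B2 = 2X.
Summing: n_T = 1 + X.
y_i = n_i/n_T, p_i = y_i·P. K_p = p_B2^2 / (p_A1).
Setting this equal to 88.1 kPa and taking the physical root (0 < X < 1) gives X = 0.285.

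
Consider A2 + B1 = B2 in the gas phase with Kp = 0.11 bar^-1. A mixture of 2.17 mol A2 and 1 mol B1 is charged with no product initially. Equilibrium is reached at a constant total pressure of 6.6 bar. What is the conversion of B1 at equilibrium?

X = 0.320

Let X = conversion of B1 (basis 1 mol B1); extent of reaction ξ = X.
At extent ξ: n_A2 = 2.17 − X; n_B1 = 1 − X; n_B2 = X.
Summing: n_T = 3.17 − X.
y_i = n_i/n_T, p_i = y_i·P. Kp = p_B2 / (p_A2 p_B1).
This yields a degree-2 equation in X; solving on (0,1), X = 0.320.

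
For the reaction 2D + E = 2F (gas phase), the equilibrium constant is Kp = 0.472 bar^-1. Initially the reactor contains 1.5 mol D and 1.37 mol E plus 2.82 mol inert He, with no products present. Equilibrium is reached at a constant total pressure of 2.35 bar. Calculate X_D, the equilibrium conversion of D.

Take 1.5 mol D as basis and let X be its fractional conversion, so ξ = 0.75X.
Moles: n_D = 1.5 − 1.5X; n_E = 1.37 − 0.75X; n_F = 1.5X; n_I = 2.82 (inert).
n_T = Σnᵢ = 5.69 − 0.75X.
Mole fractions y_i = n_i/n_T; Kp = p_F^2 / (p_D^2 p_E) with p_i = y_i·P.
Substituting and setting equal to 0.472 bar^-1 gives a polynomial in X; the root in (0,1) is X = 0.324.

X = 0.324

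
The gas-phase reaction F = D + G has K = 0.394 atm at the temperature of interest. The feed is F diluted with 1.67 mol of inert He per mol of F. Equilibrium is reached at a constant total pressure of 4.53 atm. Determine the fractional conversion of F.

X = 0.400

Basis: 1 mol F initially; let X = conversion of F. Extent ξ = X.
Mole table: n_F = 1 − X; n_D = X; n_G = X; n_I = 1.67 (inert).
Total moles n_T = 2.67 + X.
y_i = n_i/n_T, p_i = y_i·P. K = p_D p_G / (p_F).
This yields a degree-2 equation in X; solving on (0,1), X = 0.400.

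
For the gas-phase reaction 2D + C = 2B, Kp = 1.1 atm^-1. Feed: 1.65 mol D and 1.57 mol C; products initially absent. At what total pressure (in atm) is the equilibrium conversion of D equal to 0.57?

P = 3.99 atm

Let X = conversion of D (basis 1.65 mol D); extent of reaction ξ = 0.825X.
Moles: n_D = 1.65 − 1.65X; n_C = 1.57 − 0.825X; n_B = 1.65X.
Total moles n_T = 3.22 − 0.825X.
Kp = p_B^2 / (p_D^2 p_C) with p_i = (n_i/n_T)·P.
At X = 0.57: the mole-fraction product g(X) = Π y_i^ν_i = 4.394. Since Kp = g(X)·P^{-1}, P = (g/Kp)^(1/1) = (4.394/1.1)^(1/1) = 3.99 atm.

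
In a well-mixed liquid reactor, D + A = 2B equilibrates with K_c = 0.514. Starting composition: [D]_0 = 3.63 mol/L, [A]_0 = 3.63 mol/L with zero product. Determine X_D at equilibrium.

X = 0.264

Let X = conversion of D; extent ξ = 3.63·X mol/L.
Concentrations: [D] = 3.63 − 3.63X; [A] = 3.63 − 3.63X; [B] = 7.26X.
K_c = [B]^2 / ([D] [A]).
Equating to 0.514: the physical root is X = 0.264.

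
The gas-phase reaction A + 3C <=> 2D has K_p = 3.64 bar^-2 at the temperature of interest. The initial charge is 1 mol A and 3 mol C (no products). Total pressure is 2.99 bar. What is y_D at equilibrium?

Let X = conversion of A (basis 1 mol A); extent of reaction ξ = X.
At extent ξ: n_A = 1 − X; n_C = 3 − 3X; n_D = 2X.
Total moles n_T = 4 − 2X.
y_i = n_i/n_T, p_i = y_i·P. K_p = p_D^2 / (p_A p_C^3).
This yields a degree-4 equation in X; solving on (0,1), X = 0.655.
Then n_D = 1.31, n_T = 2.69, so y_D = 0.487.

y_D = 0.487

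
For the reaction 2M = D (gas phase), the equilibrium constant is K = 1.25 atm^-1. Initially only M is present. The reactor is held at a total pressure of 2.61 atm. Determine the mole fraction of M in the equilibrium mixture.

y_M = 0.421

Take 1 mol M as basis and let X be its fractional conversion, so ξ = 0.5X.
At extent ξ: n_M = 1 − X; n_D = 0.5X.
Summing: n_T = 1 − 0.5X.
With p_i = (n_i/n_T)P, K = p_D / (p_M^2).
Equating to 1.25 atm^-1 and solving on 0 < X < 1: X = 0.733.
Then n_M = 0.267, n_T = 0.633, so y_M = 0.421.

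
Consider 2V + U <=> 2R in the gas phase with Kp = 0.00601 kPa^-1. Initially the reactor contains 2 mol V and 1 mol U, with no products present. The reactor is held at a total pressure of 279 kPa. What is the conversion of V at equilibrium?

X = 0.386

Take 2 mol V as basis and let X be its fractional conversion, so ξ = X.
Species balance: n_V = 2 − 2X; n_U = 1 − X; n_R = 2X.
Total moles n_T = 3 − X.
With p_i = (n_i/n_T)P, Kp = p_R^2 / (p_V^2 p_U).
Equating to 0.00601 kPa^-1 and solving on 0 < X < 1: X = 0.386.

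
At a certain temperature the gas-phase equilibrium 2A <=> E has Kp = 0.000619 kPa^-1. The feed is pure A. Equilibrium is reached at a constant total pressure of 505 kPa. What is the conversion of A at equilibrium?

X = 0.333

Take 1 mol A as basis and let X be its fractional conversion, so ξ = 0.5X.
At extent ξ: n_A = 1 − X; n_E = 0.5X.
n_T = Σnᵢ = 1 − 0.5X.
Mole fractions y_i = n_i/n_T; Kp = p_E / (p_A^2) with p_i = y_i·P.
Substituting and setting equal to 0.000619 kPa^-1 gives a polynomial in X; the root in (0,1) is X = 0.333.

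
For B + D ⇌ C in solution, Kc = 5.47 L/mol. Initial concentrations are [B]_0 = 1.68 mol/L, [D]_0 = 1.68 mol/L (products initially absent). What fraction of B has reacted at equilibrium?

X = 0.720

Let X = conversion of B; extent ξ = 1.68·X mol/L.
Concentrations: [B] = 1.68 − 1.68X; [D] = 1.68 − 1.68X; [C] = 1.68X.
Kc = [C] / ([B] [D]).
Solving Kc = 5.47 for X ∈ (0,1): X = 0.720.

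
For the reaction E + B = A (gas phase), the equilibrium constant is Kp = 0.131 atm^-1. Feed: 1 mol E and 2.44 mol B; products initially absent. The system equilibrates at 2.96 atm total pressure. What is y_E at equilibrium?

Take 1 mol E as basis and let X be its fractional conversion, so ξ = X.
Moles: n_E = 1 − X; n_B = 2.44 − X; n_A = X.
n_T = Σnᵢ = 3.44 − X.
With p_i = (n_i/n_T)P, Kp = p_A / (p_E p_B).
Equating to 0.131 atm^-1 and solving on 0 < X < 1: X = 0.211.
Then n_E = 0.789, n_T = 3.23, so y_E = 0.244.

y_E = 0.244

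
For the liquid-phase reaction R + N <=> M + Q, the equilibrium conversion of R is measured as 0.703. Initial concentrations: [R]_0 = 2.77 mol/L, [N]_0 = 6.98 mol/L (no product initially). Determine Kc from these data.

Let X = conversion of R.
Concentrations: [R] = 2.77 − 2.77X; [N] = 6.98 − 2.77X; [M] = 2.77X; [Q] = 2.77X.
At X = 0.703: [R] = 0.823, [N] = 5.03, [M] = 1.95, [Q] = 1.95.
Kc = [M] [Q] / ([R] [N]) = 0.916.

Kc = 0.916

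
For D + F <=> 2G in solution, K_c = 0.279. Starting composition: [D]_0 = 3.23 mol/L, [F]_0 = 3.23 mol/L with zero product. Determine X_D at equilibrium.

Let X = conversion of D; extent ξ = 3.23·X mol/L.
Concentrations: [D] = 3.23 − 3.23X; [F] = 3.23 − 3.23X; [G] = 6.46X.
K_c = [G]^2 / ([D] [F]).
This equals 0.279 at X = 0.209 (the root in 0 < X < 1).

X = 0.209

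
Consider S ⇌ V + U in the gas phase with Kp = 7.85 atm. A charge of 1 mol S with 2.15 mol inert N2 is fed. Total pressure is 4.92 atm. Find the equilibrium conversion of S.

Let X = conversion of S (basis 1 mol S); extent of reaction ξ = X.
Mole table: n_S = 1 − X; n_V = X; n_U = X; n_I = 2.15 (inert).
n_T = Σnᵢ = 3.15 + X.
y_i = n_i/n_T, p_i = y_i·P. Kp = p_V p_U / (p_S).
Equating to 7.85 atm and solving on 0 < X < 1: X = 0.880.

X = 0.880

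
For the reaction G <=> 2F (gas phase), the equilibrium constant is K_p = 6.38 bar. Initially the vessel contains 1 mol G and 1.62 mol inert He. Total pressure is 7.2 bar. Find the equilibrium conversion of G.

Take 1 mol G as basis and let X be its fractional conversion, so ξ = X.
At extent ξ: n_G = 1 − X; n_F = 2X; n_I = 1.62 (inert).
Total moles n_T = 2.62 + X.
Mole fractions y_i = n_i/n_T; K_p = p_F^2 / (p_G) with p_i = y_i·P.
Setting this equal to 6.38 bar and taking the physical root (0 < X < 1) gives X = 0.558.

X = 0.558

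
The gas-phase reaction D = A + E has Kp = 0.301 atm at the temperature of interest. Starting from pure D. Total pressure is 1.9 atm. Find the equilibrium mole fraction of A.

Take 1 mol D as basis and let X be its fractional conversion, so ξ = X.
Species balance: n_D = 1 − X; n_A = X; n_E = X.
Total moles n_T = 1 + X.
Mole fractions y_i = n_i/n_T; Kp = p_A p_E / (p_D) with p_i = y_i·P.
Equating to 0.301 atm and solving on 0 < X < 1: X = 0.370.
Then n_A = 0.37, n_T = 1.37, so y_A = 0.270.

y_A = 0.270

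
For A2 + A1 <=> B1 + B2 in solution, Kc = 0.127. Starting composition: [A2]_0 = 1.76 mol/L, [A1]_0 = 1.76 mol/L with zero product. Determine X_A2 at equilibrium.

Let X = conversion of A2; extent ξ = 1.76·X mol/L.
Concentrations: [A2] = 1.76 − 1.76X; [A1] = 1.76 − 1.76X; [B1] = 1.76X; [B2] = 1.76X.
Kc = [B1] [B2] / ([A2] [A1]).
Setting equal to 0.127 and solving for X on (0,1) gives X = 0.263.

X = 0.263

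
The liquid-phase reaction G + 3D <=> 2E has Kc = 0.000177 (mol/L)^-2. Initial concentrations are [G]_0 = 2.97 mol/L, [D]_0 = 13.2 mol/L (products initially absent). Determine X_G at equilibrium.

Let X = conversion of G; extent ξ = 2.97·X mol/L.
Concentrations: [G] = 2.97 − 2.97X; [D] = 13.2 − 8.91X; [E] = 5.94X.
Kc = [E]^2 / ([G] [D]^3).
This equals 0.000177 at X = 0.146 (the root in 0 < X < 1).

X = 0.146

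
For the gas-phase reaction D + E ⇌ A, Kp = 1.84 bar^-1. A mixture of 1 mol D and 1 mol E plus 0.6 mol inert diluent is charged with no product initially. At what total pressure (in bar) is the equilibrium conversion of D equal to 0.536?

P = 2.79 bar

Basis: 1 mol D initially; let X = conversion of D. Extent ξ = X.
Moles: n_D = 1 − X; n_E = 1 − X; n_A = X; n_I = 0.6 (inert).
Summing: n_T = 2.6 − X.
Kp = p_A / (p_D p_E) with p_i = (n_i/n_T)·P.
At X = 0.536: the mole-fraction product g(X) = Π y_i^ν_i = 5.139. Since Kp = g(X)·P^{-1}, P = (g/Kp)^(1/1) = (5.139/1.84)^(1/1) = 2.79 bar.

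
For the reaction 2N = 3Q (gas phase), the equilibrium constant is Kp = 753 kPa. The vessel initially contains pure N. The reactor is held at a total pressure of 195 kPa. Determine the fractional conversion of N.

Basis: 1 mol N initially; let X = conversion of N. Extent ξ = 0.5X.
Species balance: n_N = 1 − X; n_Q = 1.5X.
n_T = Σnᵢ = 1 + 0.5X.
With p_i = (n_i/n_T)P, Kp = p_Q^3 / (p_N^2).
Setting this equal to 753 kPa and taking the physical root (0 < X < 1) gives X = 0.610.

X = 0.610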